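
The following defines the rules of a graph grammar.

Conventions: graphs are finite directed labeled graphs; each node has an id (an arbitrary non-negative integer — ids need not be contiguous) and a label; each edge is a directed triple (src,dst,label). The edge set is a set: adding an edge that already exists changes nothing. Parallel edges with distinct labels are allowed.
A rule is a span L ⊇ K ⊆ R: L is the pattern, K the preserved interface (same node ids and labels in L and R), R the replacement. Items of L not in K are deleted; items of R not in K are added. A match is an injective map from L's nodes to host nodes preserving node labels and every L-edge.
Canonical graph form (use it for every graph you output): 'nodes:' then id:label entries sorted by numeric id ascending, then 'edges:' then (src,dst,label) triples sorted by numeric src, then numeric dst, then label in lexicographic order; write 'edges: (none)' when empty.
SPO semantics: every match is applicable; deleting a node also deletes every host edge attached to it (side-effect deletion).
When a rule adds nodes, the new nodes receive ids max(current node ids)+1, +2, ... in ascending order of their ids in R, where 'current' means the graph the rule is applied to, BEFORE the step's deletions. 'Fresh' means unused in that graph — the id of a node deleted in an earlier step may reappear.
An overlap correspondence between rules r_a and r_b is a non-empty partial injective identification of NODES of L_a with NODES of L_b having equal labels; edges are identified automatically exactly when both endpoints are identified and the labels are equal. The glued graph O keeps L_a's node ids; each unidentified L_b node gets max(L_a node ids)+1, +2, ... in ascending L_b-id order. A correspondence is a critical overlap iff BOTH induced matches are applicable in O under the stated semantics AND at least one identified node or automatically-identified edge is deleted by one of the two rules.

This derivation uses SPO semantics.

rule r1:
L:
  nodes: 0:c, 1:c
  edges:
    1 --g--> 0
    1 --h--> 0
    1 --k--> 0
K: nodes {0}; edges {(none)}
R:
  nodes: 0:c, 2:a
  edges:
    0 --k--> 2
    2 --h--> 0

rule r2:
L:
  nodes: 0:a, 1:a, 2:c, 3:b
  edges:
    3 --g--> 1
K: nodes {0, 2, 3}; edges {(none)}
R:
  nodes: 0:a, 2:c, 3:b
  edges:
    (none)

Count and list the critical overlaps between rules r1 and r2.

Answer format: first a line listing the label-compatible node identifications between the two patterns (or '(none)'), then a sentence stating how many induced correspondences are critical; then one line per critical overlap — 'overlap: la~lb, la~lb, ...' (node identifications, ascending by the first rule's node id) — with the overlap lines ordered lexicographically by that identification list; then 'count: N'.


label-compatible node identifications between L(r1) and L(r2): 0~2, 1~2
1 of the induced correspondences is a critical overlap of r1 and r2.
overlap: 1~2
count: 1


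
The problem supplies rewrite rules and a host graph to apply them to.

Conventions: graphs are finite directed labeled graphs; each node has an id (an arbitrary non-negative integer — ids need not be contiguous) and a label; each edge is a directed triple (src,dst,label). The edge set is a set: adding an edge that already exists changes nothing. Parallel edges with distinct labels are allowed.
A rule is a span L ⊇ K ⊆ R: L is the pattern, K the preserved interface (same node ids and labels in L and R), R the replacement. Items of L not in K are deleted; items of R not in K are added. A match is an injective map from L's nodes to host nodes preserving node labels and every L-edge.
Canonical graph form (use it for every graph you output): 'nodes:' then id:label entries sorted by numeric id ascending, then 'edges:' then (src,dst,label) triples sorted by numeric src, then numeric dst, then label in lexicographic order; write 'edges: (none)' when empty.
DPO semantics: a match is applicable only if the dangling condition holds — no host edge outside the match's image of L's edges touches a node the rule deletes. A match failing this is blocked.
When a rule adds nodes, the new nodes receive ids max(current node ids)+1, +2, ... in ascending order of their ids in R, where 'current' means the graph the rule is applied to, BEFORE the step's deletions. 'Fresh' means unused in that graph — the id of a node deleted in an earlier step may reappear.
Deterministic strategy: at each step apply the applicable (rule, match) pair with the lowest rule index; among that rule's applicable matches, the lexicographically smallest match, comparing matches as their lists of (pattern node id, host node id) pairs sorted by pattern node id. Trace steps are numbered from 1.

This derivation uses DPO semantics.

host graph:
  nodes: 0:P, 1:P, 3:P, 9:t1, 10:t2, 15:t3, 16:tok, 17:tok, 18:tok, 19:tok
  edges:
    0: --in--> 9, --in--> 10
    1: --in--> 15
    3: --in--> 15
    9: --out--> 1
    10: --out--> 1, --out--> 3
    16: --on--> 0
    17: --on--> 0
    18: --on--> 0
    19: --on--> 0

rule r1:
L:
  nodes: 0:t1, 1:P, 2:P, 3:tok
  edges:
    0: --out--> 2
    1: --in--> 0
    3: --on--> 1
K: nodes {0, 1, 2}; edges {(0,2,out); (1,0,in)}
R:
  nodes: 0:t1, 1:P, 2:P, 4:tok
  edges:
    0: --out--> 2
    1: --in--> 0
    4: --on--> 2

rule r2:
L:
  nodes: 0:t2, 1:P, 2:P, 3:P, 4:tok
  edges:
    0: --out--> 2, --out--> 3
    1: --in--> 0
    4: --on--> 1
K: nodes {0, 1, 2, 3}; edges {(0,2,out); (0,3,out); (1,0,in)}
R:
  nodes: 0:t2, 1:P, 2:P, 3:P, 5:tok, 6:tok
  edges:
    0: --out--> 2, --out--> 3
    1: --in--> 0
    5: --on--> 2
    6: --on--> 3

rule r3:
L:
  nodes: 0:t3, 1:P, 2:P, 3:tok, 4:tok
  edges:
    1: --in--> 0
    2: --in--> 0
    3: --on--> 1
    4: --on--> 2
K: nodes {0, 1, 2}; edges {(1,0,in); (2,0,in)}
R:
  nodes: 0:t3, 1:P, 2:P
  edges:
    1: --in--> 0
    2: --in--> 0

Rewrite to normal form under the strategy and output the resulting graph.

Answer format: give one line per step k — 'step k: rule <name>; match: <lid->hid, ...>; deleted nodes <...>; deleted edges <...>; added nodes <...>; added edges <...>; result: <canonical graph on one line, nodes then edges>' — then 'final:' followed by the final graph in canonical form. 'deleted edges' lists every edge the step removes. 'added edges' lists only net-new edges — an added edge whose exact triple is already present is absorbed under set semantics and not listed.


step 1: rule r1; match: 0->9, 1->0, 2->1, 3->16; deleted nodes 16; deleted edges (16,0,on); added nodes 20; added edges (20,1,on); result: nodes: 0:P, 1:P, 3:P, 9:t1, 10:t2, 15:t3, 17:tok, 18:tok, 19:tok, 20:tok edges: (0,9,in); (0,10,in); (1,15,in); (3,15,in); (9,1,out); (10,1,out); (10,3,out); (17,0,on); (18,0,on); (19,0,on); (20,1,on)
step 2: rule r1; match: 0->9, 1->0, 2->1, 3->17; deleted nodes 17; deleted edges (17,0,on); added nodes 21; added edges (21,1,on); result: nodes: 0:P, 1:P, 3:P, 9:t1, 10:t2, 15:t3, 18:tok, 19:tok, 20:tok, 21:tok edges: (0,9,in); (0,10,in); (1,15,in); (3,15,in); (9,1,out); (10,1,out); (10,3,out); (18,0,on); (19,0,on); (20,1,on); (21,1,on)
step 3: rule r1; match: 0->9, 1->0, 2->1, 3->18; deleted nodes 18; deleted edges (18,0,on); added nodes 22; added edges (22,1,on); result: nodes: 0:P, 1:P, 3:P, 9:t1, 10:t2, 15:t3, 19:tok, 20:tok, 21:tok, 22:tok edges: (0,9,in); (0,10,in); (1,15,in); (3,15,in); (9,1,out); (10,1,out); (10,3,out); (19,0,on); (20,1,on); (21,1,on); (22,1,on)
step 4: rule r1; match: 0->9, 1->0, 2->1, 3->19; deleted nodes 19; deleted edges (19,0,on); added nodes 23; added edges (23,1,on); result: nodes: 0:P, 1:P, 3:P, 9:t1, 10:t2, 15:t3, 20:tok, 21:tok, 22:tok, 23:tok edges: (0,9,in); (0,10,in); (1,15,in); (3,15,in); (9,1,out); (10,1,out); (10,3,out); (20,1,on); (21,1,on); (22,1,on); (23,1,on)
final:
nodes: 0:P, 1:P, 3:P, 9:t1, 10:t2, 15:t3, 20:tok, 21:tok, 22:tok, 23:tok
edges: (0,9,in); (0,10,in); (1,15,in); (3,15,in); (9,1,out); (10,1,out); (10,3,out); (20,1,on); (21,1,on); (22,1,on); (23,1,on)


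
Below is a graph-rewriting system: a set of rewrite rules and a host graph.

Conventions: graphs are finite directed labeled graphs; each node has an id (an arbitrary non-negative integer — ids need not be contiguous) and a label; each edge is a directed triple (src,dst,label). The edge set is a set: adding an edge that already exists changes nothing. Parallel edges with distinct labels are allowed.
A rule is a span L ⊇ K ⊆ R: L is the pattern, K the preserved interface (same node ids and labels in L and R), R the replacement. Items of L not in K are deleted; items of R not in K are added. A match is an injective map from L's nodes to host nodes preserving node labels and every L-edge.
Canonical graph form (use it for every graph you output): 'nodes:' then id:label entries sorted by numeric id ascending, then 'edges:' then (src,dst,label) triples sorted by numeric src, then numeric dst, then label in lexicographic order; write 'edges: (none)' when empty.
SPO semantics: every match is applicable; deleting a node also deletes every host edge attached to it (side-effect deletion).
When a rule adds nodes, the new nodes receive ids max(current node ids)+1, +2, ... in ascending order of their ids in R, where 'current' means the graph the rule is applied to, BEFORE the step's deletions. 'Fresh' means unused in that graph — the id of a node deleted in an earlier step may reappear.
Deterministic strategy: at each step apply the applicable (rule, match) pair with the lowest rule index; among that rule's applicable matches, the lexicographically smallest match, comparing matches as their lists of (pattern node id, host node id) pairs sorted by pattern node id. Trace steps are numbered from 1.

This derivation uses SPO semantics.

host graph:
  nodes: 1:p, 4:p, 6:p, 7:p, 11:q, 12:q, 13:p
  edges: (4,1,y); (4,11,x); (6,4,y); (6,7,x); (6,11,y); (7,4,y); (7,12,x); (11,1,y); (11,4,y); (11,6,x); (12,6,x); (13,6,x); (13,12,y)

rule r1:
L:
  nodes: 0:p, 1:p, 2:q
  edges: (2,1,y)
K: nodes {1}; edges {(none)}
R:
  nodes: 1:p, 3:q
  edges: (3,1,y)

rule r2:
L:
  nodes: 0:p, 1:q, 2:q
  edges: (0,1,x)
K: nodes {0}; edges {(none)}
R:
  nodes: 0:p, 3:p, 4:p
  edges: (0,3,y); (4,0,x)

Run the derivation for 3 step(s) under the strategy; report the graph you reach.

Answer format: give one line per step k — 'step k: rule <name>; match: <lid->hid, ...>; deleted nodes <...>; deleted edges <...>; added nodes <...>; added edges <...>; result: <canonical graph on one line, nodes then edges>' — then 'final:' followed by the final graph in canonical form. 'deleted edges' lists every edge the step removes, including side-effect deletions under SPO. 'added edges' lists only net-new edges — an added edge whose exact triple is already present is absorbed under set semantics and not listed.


step 1: rule r1; match: 0->1, 1->4, 2->11; deleted nodes 1, 11; deleted edges (4,1,y); (4,11,x); (6,11,y); (11,1,y); (11,4,y); (11,6,x); added nodes 14; added edges (14,4,y); result: nodes: 4:p, 6:p, 7:p, 12:q, 13:p, 14:q edges: (6,4,y); (6,7,x); (7,4,y); (7,12,x); (12,6,x); (13,6,x); (13,12,y); (14,4,y)
step 2: rule r1; match: 0->6, 1->4, 2->14; deleted nodes 6, 14; deleted edges (6,4,y); (6,7,x); (12,6,x); (13,6,x); (14,4,y); added nodes 15; added edges (15,4,y); result: nodes: 4:p, 7:p, 12:q, 13:p, 15:q edges: (7,4,y); (7,12,x); (13,12,y); (15,4,y)
step 3: rule r1; match: 0->7, 1->4, 2->15; deleted nodes 7, 15; deleted edges (7,4,y); (7,12,x); (15,4,y); added nodes 16; added edges (16,4,y); result: nodes: 4:p, 12:q, 13:p, 16:q edges: (13,12,y); (16,4,y)
final:
nodes: 4:p, 12:q, 13:p, 16:q
edges: (13,12,y); (16,4,y)


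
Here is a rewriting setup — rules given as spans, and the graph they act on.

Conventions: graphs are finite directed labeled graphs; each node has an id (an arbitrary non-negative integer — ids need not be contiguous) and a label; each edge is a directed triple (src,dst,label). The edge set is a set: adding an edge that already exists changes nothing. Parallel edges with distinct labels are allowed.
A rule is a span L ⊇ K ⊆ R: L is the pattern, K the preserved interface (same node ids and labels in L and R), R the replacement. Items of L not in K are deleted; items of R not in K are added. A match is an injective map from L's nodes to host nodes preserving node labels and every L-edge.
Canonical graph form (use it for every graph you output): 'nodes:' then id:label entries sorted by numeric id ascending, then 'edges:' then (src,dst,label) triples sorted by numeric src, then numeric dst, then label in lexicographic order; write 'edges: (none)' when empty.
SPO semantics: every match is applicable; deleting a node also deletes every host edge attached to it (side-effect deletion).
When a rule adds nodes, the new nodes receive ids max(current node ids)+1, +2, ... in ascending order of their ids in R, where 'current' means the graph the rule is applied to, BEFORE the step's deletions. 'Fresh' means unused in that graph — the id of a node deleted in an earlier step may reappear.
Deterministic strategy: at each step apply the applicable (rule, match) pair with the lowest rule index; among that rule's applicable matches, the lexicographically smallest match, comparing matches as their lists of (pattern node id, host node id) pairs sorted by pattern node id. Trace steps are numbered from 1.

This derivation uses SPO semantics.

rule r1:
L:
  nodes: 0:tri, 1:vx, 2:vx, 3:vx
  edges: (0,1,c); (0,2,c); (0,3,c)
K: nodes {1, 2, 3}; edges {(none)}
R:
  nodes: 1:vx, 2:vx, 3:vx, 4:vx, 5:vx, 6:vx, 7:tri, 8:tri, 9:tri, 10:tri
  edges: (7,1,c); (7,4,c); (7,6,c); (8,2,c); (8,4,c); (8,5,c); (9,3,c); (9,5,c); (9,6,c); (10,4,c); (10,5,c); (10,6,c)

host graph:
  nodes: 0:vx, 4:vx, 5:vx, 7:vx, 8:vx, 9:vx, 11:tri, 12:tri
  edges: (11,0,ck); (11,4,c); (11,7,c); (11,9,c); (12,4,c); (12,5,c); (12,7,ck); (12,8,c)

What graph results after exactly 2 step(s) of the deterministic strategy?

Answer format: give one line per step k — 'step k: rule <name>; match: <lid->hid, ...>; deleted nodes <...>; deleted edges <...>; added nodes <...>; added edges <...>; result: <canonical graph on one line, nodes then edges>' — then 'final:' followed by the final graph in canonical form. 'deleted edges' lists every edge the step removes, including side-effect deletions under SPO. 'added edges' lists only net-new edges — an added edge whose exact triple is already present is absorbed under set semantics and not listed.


step 1: rule r1; match: 0->11, 1->4, 2->7, 3->9; deleted nodes 11; deleted edges (11,0,ck); (11,4,c); (11,7,c); (11,9,c); added nodes 13, 14, 15, 16, 17, 18, 19; added edges (16,4,c); (16,13,c); (16,15,c); (17,7,c); (17,13,c); (17,14,c); (18,9,c); (18,14,c); (18,15,c); (19,13,c); (19,14,c); (19,15,c); result: nodes: 0:vx, 4:vx, 5:vx, 7:vx, 8:vx, 9:vx, 12:tri, 13:vx, 14:vx, 15:vx, 16:tri, 17:tri, 18:tri, 19:tri edges: (12,4,c); (12,5,c); (12,7,ck); (12,8,c); (16,4,c); (16,13,c); (16,15,c); (17,7,c); (17,13,c); (17,14,c); (18,9,c); (18,14,c); (18,15,c); (19,13,c); (19,14,c); (19,15,c)
step 2: rule r1; match: 0->12, 1->4, 2->5, 3->8; deleted nodes 12; deleted edges (12,4,c); (12,5,c); (12,7,ck); (12,8,c); added nodes 20, 21, 22, 23, 24, 25, 26; added edges (23,4,c); (23,20,c); (23,22,c); (24,5,c); (24,20,c); (24,21,c); (25,8,c); (25,21,c); (25,22,c); (26,20,c); (26,21,c); (26,22,c); result: nodes: 0:vx, 4:vx, 5:vx, 7:vx, 8:vx, 9:vx, 13:vx, 14:vx, 15:vx, 16:tri, 17:tri, 18:tri, 19:tri, 20:vx, 21:vx, 22:vx, 23:tri, 24:tri, 25:tri, 26:tri edges: (16,4,c); (16,13,c); (16,15,c); (17,7,c); (17,13,c); (17,14,c); (18,9,c); (18,14,c); (18,15,c); (19,13,c); (19,14,c); (19,15,c); (23,4,c); (23,20,c); (23,22,c); (24,5,c); (24,20,c); (24,21,c); (25,8,c); (25,21,c); (25,22,c); (26,20,c); (26,21,c); (26,22,c)
final:
nodes: 0:vx, 4:vx, 5:vx, 7:vx, 8:vx, 9:vx, 13:vx, 14:vx, 15:vx, 16:tri, 17:tri, 18:tri, 19:tri, 20:vx, 21:vx, 22:vx, 23:tri, 24:tri, 25:tri, 26:tri
edges: (16,4,c); (16,13,c); (16,15,c); (17,7,c); (17,13,c); (17,14,c); (18,9,c); (18,14,c); (18,15,c); (19,13,c); (19,14,c); (19,15,c); (23,4,c); (23,20,c); (23,22,c); (24,5,c); (24,20,c); (24,21,c); (25,8,c); (25,21,c); (25,22,c); (26,20,c); (26,21,c); (26,22,c)


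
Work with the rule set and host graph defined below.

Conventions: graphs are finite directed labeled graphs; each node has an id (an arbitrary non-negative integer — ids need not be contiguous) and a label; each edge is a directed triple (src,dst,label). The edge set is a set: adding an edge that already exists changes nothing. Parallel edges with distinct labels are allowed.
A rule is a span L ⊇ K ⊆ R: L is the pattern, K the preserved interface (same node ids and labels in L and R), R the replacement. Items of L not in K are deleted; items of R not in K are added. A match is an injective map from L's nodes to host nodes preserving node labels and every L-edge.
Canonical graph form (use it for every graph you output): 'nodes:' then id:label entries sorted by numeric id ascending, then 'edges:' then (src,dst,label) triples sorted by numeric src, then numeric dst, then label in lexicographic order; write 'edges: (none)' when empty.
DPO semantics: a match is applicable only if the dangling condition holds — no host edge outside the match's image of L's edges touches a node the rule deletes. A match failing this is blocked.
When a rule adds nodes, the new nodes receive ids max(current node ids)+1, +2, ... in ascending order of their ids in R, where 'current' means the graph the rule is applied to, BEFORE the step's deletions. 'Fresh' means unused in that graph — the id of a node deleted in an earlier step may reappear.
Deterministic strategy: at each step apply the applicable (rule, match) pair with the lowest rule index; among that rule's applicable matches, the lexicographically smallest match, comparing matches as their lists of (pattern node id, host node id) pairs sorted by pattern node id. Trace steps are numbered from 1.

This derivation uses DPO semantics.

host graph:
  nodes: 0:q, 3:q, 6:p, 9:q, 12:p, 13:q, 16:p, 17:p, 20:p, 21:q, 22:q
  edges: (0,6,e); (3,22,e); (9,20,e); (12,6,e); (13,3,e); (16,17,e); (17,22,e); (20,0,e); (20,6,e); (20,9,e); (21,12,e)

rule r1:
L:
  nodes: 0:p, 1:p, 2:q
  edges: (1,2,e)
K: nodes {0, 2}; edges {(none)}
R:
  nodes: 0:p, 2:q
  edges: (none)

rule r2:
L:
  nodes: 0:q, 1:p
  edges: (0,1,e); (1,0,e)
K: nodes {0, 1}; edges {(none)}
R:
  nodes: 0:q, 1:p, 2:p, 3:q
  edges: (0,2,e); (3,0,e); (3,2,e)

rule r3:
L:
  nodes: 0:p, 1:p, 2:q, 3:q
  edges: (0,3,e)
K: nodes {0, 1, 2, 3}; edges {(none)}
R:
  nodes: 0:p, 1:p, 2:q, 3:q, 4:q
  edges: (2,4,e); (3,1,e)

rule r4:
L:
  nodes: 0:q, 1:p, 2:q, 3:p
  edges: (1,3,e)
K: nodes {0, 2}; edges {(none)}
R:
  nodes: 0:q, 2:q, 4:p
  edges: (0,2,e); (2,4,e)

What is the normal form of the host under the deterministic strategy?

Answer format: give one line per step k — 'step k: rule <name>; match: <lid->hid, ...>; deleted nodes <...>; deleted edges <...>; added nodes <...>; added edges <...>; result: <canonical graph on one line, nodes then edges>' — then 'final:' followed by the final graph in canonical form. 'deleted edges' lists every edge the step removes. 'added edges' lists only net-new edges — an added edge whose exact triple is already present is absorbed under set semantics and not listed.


step 1: rule r2; match: 0->9, 1->20; deleted nodes (none); deleted edges (9,20,e); (20,9,e); added nodes 23, 24; added edges (9,23,e); (24,9,e); (24,23,e); result: nodes: 0:q, 3:q, 6:p, 9:q, 12:p, 13:q, 16:p, 17:p, 20:p, 21:q, 22:q, 23:p, 24:q edges: (0,6,e); (3,22,e); (9,23,e); (12,6,e); (13,3,e); (16,17,e); (17,22,e); (20,0,e); (20,6,e); (21,12,e); (24,9,e); (24,23,e)
step 2: rule r3; match: 0->17, 1->6, 2->0, 3->22; deleted nodes (none); deleted edges (17,22,e); added nodes 25; added edges (0,25,e); (22,6,e); result: nodes: 0:q, 3:q, 6:p, 9:q, 12:p, 13:q, 16:p, 17:p, 20:p, 21:q, 22:q, 23:p, 24:q, 25:q edges: (0,6,e); (0,25,e); (3,22,e); (9,23,e); (12,6,e); (13,3,e); (16,17,e); (20,0,e); (20,6,e); (21,12,e); (22,6,e); (24,9,e); (24,23,e)
step 3: rule r3; match: 0->20, 1->6, 2->3, 3->0; deleted nodes (none); deleted edges (20,0,e); added nodes 26; added edges (3,26,e); result: nodes: 0:q, 3:q, 6:p, 9:q, 12:p, 13:q, 16:p, 17:p, 20:p, 21:q, 22:q, 23:p, 24:q, 25:q, 26:q edges: (0,6,e); (0,25,e); (3,22,e); (3,26,e); (9,23,e); (12,6,e); (13,3,e); (16,17,e); (20,6,e); (21,12,e); (22,6,e); (24,9,e); (24,23,e)
step 4: rule r4; match: 0->0, 1->16, 2->3, 3->17; deleted nodes 16, 17; deleted edges (16,17,e); added nodes 27; added edges (0,3,e); (3,27,e); result: nodes: 0:q, 3:q, 6:p, 9:q, 12:p, 13:q, 20:p, 21:q, 22:q, 23:p, 24:q, 25:q, 26:q, 27:p edges: (0,3,e); (0,6,e); (0,25,e); (3,22,e); (3,26,e); (3,27,e); (9,23,e); (12,6,e); (13,3,e); (20,6,e); (21,12,e); (22,6,e); (24,9,e); (24,23,e)
final:
nodes: 0:q, 3:q, 6:p, 9:q, 12:p, 13:q, 20:p, 21:q, 22:q, 23:p, 24:q, 25:q, 26:q, 27:p
edges: (0,3,e); (0,6,e); (0,25,e); (3,22,e); (3,26,e); (3,27,e); (9,23,e); (12,6,e); (13,3,e); (20,6,e); (21,12,e); (22,6,e); (24,9,e); (24,23,e)


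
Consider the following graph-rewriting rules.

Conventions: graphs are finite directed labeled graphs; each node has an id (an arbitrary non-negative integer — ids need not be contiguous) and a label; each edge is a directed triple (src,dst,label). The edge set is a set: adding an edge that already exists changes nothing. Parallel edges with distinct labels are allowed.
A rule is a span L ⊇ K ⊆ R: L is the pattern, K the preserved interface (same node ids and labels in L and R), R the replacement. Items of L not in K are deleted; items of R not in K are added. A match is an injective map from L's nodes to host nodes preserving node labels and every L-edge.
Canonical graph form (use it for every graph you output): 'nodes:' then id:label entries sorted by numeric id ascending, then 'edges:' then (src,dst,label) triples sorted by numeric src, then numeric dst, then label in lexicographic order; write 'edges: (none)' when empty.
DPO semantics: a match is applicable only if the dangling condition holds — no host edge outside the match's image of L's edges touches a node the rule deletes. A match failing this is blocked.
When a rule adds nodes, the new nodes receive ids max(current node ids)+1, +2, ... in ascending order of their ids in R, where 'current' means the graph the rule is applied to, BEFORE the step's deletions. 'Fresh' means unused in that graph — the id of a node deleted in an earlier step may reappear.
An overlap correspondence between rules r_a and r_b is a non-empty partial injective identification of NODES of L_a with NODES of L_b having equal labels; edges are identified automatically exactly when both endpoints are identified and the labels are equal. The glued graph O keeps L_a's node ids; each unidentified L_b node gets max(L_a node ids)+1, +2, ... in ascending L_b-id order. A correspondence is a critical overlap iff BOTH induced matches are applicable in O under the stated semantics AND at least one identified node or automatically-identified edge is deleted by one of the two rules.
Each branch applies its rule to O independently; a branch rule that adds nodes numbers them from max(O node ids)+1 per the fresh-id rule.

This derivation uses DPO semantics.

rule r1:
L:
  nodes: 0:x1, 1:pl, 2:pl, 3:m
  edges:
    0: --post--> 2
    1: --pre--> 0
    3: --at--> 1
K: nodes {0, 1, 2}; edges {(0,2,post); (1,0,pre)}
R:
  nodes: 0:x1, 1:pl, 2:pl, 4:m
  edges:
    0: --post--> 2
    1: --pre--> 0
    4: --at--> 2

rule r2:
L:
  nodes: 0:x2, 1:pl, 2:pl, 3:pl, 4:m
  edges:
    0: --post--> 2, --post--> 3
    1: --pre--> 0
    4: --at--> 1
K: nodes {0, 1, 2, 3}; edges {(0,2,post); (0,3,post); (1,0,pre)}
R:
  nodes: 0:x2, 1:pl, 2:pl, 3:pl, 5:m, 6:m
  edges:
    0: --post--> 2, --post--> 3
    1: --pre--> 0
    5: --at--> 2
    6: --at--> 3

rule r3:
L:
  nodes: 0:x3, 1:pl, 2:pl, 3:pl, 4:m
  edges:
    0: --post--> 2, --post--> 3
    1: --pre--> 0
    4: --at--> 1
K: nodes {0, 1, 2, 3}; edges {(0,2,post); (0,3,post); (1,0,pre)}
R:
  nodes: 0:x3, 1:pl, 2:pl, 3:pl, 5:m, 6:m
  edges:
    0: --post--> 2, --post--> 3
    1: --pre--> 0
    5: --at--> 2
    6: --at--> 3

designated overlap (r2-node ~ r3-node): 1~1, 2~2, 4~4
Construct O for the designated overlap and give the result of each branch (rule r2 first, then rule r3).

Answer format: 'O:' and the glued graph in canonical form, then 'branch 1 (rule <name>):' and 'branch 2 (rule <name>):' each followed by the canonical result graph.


O:
nodes: 0:x2, 1:pl, 2:pl, 3:pl, 4:m, 5:x3, 6:pl
edges: (0,2,post); (0,3,post); (1,0,pre); (1,5,pre); (4,1,at); (5,2,post); (5,6,post)
branch 1 (rule r2):
nodes: 0:x2, 1:pl, 2:pl, 3:pl, 5:x3, 6:pl, 7:m, 8:m
edges: (0,2,post); (0,3,post); (1,0,pre); (1,5,pre); (5,2,post); (5,6,post); (7,2,at); (8,3,at)
branch 2 (rule r3):
nodes: 0:x2, 1:pl, 2:pl, 3:pl, 5:x3, 6:pl, 7:m, 8:m
edges: (0,2,post); (0,3,post); (1,0,pre); (1,5,pre); (5,2,post); (5,6,post); (7,2,at); (8,6,at)


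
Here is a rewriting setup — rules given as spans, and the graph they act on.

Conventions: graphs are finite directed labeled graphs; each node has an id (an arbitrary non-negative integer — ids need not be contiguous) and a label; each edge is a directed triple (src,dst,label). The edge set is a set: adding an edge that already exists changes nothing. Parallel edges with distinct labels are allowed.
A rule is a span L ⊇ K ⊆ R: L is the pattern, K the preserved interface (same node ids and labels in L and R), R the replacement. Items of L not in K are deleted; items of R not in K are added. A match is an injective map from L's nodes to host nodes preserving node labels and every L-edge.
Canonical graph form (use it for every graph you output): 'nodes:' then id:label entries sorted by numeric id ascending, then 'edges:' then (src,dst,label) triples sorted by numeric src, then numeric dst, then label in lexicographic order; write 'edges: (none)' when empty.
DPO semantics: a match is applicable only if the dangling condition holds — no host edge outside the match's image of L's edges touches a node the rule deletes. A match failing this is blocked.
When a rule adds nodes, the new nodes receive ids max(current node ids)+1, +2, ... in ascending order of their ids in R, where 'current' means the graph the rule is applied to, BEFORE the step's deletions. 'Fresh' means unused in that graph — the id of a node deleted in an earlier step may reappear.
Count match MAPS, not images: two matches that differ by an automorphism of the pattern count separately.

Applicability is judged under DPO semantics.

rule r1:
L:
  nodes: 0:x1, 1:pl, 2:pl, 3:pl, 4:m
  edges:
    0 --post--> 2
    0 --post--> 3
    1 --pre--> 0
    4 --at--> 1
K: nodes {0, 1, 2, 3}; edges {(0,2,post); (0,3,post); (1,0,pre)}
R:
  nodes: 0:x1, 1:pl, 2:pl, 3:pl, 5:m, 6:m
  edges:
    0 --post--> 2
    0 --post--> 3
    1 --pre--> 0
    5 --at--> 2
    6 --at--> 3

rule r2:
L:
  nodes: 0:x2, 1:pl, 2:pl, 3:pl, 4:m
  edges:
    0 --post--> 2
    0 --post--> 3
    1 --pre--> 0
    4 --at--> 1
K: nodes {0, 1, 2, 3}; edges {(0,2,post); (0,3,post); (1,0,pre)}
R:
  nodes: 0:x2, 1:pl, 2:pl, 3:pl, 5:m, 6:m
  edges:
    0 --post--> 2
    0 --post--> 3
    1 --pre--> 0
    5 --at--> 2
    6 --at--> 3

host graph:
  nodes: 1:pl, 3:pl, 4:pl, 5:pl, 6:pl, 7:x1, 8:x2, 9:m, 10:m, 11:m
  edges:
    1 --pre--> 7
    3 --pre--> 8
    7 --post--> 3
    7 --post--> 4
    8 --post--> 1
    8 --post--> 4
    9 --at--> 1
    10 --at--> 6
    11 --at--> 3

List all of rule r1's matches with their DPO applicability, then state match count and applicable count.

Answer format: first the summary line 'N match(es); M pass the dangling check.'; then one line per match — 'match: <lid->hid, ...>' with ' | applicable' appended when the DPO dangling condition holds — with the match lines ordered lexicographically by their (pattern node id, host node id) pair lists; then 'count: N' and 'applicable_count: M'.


2 match(es); 2 pass the dangling check.
match: 0->7, 1->1, 2->3, 3->4, 4->9 | applicable
match: 0->7, 1->1, 2->4, 3->3, 4->9 | applicable
count: 2
applicable_count: 2


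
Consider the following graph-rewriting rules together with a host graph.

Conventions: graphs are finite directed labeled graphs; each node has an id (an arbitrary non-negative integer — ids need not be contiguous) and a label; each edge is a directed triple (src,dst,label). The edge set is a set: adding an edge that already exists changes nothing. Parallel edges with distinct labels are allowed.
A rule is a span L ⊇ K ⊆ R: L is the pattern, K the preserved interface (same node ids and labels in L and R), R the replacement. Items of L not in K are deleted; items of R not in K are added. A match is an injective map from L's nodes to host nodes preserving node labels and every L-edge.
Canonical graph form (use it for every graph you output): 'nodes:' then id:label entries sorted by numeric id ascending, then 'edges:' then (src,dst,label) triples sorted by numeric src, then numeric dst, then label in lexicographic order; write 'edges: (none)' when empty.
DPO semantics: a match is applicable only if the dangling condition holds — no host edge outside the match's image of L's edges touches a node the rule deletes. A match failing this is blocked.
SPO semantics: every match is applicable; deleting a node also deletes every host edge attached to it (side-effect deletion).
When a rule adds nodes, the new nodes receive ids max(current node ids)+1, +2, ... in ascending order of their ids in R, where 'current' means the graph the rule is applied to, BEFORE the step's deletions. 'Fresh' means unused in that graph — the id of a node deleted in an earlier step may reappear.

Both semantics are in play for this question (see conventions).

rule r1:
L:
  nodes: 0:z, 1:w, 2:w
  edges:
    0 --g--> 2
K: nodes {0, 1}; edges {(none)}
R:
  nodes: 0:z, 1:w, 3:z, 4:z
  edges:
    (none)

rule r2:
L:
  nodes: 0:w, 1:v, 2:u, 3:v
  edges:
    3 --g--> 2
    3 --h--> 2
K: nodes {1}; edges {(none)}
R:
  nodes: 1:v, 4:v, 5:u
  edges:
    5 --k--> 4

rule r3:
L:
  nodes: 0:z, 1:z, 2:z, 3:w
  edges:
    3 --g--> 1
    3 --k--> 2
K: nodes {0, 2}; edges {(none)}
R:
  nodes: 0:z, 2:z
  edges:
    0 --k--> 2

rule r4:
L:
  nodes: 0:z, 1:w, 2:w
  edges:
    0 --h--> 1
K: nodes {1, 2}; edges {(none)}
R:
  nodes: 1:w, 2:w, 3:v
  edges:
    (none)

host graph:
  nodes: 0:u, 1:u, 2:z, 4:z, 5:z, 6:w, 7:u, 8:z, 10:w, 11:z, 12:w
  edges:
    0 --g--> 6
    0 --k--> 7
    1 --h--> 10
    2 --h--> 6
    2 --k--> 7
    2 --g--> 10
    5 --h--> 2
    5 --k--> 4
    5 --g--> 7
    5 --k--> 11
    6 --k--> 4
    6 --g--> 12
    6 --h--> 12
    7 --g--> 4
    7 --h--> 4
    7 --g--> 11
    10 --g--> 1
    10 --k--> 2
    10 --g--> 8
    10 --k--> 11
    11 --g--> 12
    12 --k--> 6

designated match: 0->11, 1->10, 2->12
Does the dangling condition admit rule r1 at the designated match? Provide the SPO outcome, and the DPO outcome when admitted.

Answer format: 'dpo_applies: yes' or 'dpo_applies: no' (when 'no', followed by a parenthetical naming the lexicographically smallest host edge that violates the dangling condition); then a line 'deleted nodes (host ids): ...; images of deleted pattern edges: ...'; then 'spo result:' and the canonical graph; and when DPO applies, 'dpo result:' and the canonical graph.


dpo_applies: no
(the rule deletes node 12, which keeps host edge (6,12,g) outside the match image — the dangling condition fails, DPO blocks; SPO proceeds and side-deletes such edges)
deleted nodes (host ids): 12; images of deleted pattern edges: (11,12,g)
spo result:
nodes: 0:u, 1:u, 2:z, 4:z, 5:z, 6:w, 7:u, 8:z, 10:w, 11:z, 13:z, 14:z
edges: (0,6,g); (0,7,k); (1,10,h); (2,6,h); (2,7,k); (2,10,g); (5,2,h); (5,4,k); (5,7,g); (5,11,k); (6,4,k); (7,4,g); (7,4,h); (7,11,g); (10,1,g); (10,2,k); (10,8,g); (10,11,k)


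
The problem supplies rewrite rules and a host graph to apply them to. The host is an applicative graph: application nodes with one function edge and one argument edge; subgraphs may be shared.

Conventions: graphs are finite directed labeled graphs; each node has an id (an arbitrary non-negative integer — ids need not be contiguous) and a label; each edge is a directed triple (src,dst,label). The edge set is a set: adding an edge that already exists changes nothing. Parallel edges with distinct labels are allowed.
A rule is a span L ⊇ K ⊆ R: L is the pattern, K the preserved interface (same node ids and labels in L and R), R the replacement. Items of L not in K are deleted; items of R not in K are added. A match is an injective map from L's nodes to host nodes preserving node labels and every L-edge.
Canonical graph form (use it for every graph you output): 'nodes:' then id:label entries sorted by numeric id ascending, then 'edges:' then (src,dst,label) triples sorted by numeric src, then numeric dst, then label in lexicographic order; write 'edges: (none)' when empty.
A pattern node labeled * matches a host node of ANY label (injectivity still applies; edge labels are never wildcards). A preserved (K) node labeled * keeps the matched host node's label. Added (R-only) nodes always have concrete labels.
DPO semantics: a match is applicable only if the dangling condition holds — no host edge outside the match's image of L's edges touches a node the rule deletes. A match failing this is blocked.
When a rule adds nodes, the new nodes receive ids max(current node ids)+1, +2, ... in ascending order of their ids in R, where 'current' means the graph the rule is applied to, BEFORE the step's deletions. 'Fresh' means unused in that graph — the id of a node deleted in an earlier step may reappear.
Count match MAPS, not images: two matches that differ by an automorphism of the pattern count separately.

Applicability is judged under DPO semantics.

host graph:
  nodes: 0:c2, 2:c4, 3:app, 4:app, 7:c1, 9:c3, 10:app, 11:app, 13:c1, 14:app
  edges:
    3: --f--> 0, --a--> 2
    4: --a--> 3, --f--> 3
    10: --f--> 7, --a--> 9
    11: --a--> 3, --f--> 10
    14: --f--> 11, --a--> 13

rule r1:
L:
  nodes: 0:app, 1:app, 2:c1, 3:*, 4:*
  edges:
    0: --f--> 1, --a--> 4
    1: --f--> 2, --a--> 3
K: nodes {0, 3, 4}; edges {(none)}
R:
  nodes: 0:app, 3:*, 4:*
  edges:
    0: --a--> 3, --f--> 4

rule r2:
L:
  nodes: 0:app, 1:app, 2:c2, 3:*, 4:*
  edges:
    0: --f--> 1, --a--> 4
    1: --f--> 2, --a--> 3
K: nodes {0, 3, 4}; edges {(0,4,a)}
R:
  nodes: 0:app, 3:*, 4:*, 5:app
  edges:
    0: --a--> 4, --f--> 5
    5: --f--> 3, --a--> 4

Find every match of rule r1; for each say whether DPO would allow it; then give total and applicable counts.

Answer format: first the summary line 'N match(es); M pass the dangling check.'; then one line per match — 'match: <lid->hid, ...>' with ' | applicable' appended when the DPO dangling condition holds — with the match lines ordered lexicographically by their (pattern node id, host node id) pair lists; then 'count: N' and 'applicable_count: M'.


1 match(es); 1 pass the dangling check.
match: 0->11, 1->10, 2->7, 3->9, 4->3 | applicable
count: 1
applicable_count: 1


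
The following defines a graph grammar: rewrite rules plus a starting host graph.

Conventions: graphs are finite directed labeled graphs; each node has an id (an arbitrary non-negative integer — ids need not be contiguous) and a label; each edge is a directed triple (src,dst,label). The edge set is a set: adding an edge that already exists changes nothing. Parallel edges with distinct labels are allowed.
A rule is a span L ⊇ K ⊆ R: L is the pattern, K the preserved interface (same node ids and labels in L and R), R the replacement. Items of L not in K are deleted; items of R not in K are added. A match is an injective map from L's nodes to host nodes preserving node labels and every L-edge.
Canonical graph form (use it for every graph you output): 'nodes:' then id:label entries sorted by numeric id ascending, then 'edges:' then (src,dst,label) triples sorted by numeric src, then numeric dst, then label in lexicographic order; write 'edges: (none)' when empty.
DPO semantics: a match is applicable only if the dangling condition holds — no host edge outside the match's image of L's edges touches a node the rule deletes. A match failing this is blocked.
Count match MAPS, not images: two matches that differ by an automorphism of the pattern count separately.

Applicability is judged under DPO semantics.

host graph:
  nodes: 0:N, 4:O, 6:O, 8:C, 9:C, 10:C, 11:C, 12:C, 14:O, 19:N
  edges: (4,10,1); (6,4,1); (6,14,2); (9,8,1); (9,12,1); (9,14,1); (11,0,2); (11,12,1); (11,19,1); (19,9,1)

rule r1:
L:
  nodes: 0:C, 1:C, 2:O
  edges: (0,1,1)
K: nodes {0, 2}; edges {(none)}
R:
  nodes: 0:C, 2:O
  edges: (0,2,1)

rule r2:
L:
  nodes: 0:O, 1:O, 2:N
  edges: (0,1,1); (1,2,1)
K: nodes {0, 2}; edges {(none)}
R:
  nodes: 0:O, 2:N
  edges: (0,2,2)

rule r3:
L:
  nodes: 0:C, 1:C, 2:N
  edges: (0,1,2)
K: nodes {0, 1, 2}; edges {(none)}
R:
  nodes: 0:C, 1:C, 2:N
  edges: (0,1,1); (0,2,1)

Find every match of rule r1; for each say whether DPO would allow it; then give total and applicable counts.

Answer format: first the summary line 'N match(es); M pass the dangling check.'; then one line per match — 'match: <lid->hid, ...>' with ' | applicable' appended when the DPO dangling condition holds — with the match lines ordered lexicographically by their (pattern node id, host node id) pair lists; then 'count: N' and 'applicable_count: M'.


9 match(es); 3 pass the dangling check.
match: 0->9, 1->8, 2->4 | applicable
match: 0->9, 1->8, 2->6 | applicable
match: 0->9, 1->8, 2->14 | applicable
match: 0->9, 1->12, 2->4
match: 0->9, 1->12, 2->6
match: 0->9, 1->12, 2->14
match: 0->11, 1->12, 2->4
match: 0->11, 1->12, 2->6
match: 0->11, 1->12, 2->14
count: 9
applicable_count: 3


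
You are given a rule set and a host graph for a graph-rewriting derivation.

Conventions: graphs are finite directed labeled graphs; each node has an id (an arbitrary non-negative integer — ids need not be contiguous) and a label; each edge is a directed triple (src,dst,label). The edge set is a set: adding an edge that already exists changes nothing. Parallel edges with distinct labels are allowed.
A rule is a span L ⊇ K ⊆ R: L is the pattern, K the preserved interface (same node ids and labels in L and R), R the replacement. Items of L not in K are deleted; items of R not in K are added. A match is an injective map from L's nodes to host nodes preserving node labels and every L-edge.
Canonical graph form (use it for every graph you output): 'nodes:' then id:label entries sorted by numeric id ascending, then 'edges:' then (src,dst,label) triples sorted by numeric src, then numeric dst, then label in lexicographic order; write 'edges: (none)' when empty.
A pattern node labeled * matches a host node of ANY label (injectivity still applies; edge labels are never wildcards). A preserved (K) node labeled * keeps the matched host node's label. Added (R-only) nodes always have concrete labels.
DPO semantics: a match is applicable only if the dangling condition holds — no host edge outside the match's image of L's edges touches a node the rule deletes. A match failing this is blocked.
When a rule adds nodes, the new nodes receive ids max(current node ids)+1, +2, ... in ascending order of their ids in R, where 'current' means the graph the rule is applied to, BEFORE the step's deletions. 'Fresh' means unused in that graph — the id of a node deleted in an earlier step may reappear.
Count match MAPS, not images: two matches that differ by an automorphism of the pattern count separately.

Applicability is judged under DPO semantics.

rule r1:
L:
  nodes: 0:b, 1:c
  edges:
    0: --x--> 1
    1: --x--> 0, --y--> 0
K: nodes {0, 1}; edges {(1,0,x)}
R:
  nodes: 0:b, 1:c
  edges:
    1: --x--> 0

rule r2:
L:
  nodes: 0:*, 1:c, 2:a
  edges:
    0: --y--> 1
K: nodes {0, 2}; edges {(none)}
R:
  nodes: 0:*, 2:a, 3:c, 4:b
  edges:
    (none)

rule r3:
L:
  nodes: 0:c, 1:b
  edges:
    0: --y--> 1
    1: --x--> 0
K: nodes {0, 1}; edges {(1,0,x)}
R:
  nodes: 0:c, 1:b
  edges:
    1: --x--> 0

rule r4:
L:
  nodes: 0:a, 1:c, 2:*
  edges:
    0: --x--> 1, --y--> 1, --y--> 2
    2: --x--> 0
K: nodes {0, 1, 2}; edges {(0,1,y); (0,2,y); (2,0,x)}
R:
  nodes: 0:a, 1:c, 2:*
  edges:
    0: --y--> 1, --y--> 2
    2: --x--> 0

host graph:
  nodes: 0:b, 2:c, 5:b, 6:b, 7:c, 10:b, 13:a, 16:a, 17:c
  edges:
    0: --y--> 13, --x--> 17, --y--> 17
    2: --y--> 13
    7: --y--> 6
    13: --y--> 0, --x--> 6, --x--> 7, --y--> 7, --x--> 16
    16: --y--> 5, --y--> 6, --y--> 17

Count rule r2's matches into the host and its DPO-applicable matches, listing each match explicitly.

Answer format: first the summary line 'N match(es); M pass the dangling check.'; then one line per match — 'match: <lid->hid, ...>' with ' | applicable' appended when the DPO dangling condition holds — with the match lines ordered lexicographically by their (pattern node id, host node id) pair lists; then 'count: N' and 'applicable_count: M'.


4 match(es); 0 pass the dangling check.
match: 0->0, 1->17, 2->13
match: 0->0, 1->17, 2->16
match: 0->13, 1->7, 2->16
match: 0->16, 1->17, 2->13
count: 4
applicable_count: 0
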